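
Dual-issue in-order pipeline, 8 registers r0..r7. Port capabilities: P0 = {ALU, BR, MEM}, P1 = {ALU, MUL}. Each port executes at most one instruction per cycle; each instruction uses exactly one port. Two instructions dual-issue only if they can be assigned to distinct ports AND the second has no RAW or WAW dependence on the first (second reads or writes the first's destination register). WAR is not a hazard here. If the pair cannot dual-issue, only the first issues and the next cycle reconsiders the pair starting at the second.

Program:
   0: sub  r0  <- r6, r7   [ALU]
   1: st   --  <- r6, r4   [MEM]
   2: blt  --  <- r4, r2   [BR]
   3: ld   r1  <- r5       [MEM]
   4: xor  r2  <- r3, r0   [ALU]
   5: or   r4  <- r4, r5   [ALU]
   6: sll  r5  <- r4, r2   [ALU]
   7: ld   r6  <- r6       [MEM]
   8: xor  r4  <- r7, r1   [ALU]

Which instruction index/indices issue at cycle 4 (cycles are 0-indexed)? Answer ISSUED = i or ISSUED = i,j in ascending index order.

ISSUED = 6,7

  cy0 -> i0,i1 (sub.ALU st.MEM) pair
  cy1 -> i2 (blt.BR) no-port BR/MEM
  cy2 -> i3,i4 (ld.MEM xor.ALU) pair
  cy3 -> i5 (or.ALU) RAW r4
  cy4 -> i6,i7 (sll.ALU ld.MEM) pair
  cy5 -> i8 (xor.ALU) tail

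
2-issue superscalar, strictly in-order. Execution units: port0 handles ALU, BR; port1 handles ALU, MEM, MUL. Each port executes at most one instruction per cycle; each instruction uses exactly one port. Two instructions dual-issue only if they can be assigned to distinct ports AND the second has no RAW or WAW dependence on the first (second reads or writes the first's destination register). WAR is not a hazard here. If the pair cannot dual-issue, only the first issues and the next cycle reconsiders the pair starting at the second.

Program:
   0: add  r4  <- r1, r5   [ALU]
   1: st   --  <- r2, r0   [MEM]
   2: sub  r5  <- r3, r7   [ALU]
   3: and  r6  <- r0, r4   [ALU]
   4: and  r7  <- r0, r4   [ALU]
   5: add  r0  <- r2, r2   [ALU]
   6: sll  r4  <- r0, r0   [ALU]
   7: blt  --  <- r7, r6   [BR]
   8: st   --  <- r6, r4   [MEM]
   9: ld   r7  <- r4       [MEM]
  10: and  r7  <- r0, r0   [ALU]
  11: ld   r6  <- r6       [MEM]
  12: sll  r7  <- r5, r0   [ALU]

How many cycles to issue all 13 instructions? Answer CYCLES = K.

  cy0 -> i0/i1 (add.ALU/st.MEM) dual
  cy1 -> i2/i3 (sub.ALU/and.ALU) dual
  cy2 -> i4/i5 (and.ALU/add.ALU) dual
  cy3 -> i6/i7 (sll.ALU/blt.BR) dual
  cy4 -> i8 (st.MEM) no-port MEM/MEM
  cy5 -> i9 (ld.MEM) WAW r7
  cy6 -> i10/i11 (and.ALU/ld.MEM) dual
  cy7 -> i12 (sll.ALU) tail

CYCLES = 8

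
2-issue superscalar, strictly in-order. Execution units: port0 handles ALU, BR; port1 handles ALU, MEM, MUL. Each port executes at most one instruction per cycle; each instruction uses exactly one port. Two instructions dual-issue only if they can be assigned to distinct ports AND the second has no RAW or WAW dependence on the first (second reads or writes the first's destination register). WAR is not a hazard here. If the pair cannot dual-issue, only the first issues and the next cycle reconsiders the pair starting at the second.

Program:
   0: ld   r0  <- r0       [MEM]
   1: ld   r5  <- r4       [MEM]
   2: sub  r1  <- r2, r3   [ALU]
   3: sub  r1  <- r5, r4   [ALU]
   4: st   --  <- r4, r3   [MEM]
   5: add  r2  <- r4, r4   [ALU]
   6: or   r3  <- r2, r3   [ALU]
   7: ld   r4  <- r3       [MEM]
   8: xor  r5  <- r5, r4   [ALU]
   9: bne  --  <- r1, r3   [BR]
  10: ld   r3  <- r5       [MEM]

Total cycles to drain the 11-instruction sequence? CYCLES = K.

CYCLES = 8

[0] i0  ld.MEM  -- no-port MEM/MEM
[1] i1/i2  ld.MEM sub.ALU  -- 2-wide
[2] i3/i4  sub.ALU st.MEM  -- 2-wide
[3] i5  add.ALU  -- RAW r2
[4] i6  or.ALU  -- RAW r3
[5] i7  ld.MEM  -- RAW r4
[6] i8/i9  xor.ALU bne.BR  -- 2-wide
[7] i10  ld.MEM  -- tail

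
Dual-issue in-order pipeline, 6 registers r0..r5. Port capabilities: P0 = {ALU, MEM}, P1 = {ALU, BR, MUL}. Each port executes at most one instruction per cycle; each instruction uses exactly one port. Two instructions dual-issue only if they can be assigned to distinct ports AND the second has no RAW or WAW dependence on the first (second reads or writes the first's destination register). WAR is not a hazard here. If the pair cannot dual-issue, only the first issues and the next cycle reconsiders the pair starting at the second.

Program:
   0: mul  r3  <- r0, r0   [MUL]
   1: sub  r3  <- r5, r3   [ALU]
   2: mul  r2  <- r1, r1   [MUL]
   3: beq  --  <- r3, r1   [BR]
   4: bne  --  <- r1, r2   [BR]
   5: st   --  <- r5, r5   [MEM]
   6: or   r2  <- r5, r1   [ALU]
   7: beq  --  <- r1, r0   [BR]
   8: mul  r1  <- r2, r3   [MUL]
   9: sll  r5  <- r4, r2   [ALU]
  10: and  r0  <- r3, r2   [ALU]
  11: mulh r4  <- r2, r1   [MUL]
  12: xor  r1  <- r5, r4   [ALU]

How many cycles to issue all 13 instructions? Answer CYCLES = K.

CYCLES = 8

c0: i0 mul.MUL  RAW+WAW r3
c1: i1,i2 sub.ALU;mul.MUL  dual
c2: i3 beq.BR  no-port BR/BR
c3: i4,i5 bne.BR;st.MEM  dual
c4: i6,i7 or.ALU;beq.BR  dual
c5: i8,i9 mul.MUL;sll.ALU  dual
c6: i10,i11 and.ALU;mulh.MUL  dual
c7: i12 xor.ALU  tail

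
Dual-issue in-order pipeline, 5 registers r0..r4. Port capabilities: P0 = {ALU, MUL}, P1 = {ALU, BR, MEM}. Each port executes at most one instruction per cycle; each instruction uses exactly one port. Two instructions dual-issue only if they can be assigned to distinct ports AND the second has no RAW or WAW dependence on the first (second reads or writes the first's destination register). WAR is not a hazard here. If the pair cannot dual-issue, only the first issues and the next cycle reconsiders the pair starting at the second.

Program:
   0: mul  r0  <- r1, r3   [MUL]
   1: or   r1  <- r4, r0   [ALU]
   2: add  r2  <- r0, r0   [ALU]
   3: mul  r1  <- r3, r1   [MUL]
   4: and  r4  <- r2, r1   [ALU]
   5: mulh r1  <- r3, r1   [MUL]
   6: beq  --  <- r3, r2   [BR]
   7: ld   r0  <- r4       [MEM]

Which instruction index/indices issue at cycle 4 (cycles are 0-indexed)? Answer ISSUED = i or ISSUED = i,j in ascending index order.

  cy0 -> i0 (mul) RAW r0
  cy1 -> i1&i2 (or;add) 2-wide
  cy2 -> i3 (mul) RAW r1
  cy3 -> i4&i5 (and;mulh) 2-wide
  cy4 -> i6 (beq) no-port BR/MEM
  cy5 -> i7 (ld) tail

ISSUED = 6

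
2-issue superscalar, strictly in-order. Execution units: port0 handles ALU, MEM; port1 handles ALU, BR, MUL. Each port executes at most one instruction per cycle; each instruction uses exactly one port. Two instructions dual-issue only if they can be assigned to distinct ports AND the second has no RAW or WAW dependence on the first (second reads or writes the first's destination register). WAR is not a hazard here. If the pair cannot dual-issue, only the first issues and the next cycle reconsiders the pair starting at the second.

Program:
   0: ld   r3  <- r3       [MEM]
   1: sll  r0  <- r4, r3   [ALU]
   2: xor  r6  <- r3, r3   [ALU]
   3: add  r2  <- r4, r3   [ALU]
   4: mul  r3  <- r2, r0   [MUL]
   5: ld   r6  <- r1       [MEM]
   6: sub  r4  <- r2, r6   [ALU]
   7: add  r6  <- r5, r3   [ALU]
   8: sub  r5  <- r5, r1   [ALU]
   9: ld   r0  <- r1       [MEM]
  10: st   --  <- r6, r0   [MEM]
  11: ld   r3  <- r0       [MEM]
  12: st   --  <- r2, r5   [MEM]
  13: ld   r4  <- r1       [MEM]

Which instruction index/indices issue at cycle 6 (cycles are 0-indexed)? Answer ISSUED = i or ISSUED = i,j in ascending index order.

[0] i0  ld.MEM  -- RAW r3
[1] i1/i2  sll.ALU/xor.ALU  -- 2-wide
[2] i3  add.ALU  -- RAW r2
[3] i4/i5  mul.MUL/ld.MEM  -- 2-wide
[4] i6/i7  sub.ALU/add.ALU  -- 2-wide
[5] i8/i9  sub.ALU/ld.MEM  -- 2-wide
[6] i10  st.MEM  -- no-port MEM/MEM
[7] i11  ld.MEM  -- no-port MEM/MEM
[8] i12  st.MEM  -- no-port MEM/MEM
[9] i13  ld.MEM  -- tail

ISSUED = 10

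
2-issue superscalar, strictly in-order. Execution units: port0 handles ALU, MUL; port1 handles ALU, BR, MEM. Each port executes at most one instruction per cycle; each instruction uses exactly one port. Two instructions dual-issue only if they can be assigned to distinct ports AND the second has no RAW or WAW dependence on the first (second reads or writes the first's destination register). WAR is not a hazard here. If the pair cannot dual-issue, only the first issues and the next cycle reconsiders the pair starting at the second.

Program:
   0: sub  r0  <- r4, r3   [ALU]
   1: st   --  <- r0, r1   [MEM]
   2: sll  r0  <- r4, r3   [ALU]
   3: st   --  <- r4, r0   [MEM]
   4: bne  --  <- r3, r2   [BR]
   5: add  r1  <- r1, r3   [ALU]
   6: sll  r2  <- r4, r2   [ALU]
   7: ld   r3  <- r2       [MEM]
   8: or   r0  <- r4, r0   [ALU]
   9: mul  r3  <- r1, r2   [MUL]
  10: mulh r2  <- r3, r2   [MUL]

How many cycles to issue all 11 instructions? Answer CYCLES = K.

CYCLES = 8

t=0 i0:sub.ALU ; RAW r0
t=1 i1+i2:st.MEM+sll.ALU ; 2-wide
t=2 i3:st.MEM ; no-port MEM/BR
t=3 i4+i5:bne.BR+add.ALU ; 2-wide
t=4 i6:sll.ALU ; RAW r2
t=5 i7+i8:ld.MEM+or.ALU ; 2-wide
t=6 i9:mul.MUL ; no-port MUL/MUL
t=7 i10:mulh.MUL ; tail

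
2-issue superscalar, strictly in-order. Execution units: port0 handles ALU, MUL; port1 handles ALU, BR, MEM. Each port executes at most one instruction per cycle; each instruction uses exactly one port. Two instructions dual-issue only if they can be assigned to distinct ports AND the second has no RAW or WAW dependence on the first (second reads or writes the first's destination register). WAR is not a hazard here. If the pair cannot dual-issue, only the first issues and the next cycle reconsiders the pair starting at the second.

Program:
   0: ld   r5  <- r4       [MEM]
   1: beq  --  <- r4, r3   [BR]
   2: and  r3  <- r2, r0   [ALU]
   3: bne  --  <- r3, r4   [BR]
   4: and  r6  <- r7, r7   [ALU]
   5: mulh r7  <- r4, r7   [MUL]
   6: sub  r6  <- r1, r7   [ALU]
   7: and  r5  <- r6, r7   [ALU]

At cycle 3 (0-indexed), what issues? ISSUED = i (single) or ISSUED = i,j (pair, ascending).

#0 head=0: ld.MEM i0 no-port MEM/BR
#1 head=1: beq.BR+and.ALU i1+i2 2-wide
#2 head=3: bne.BR+and.ALU i3+i4 2-wide
#3 head=5: mulh.MUL i5 RAW r7
#4 head=6: sub.ALU i6 RAW r6
#5 head=7: and.ALU i7 tail

ISSUED = 5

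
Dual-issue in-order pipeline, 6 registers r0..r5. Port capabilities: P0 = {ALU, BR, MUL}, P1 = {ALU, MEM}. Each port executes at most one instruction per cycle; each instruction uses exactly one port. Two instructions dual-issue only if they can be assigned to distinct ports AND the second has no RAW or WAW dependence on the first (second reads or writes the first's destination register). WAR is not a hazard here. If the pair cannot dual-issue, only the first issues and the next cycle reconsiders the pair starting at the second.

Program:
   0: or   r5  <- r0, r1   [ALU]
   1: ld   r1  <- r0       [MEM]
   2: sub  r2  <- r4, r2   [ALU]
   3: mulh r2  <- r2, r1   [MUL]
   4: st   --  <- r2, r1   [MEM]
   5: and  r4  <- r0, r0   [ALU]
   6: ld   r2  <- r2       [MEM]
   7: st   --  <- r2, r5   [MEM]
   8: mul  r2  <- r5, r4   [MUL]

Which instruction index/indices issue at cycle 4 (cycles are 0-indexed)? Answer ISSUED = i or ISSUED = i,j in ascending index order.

ISSUED = 6

t=0 i0,i1:or.ALU ld.MEM ; pair
t=1 i2:sub.ALU ; RAW+WAW r2
t=2 i3:mulh.MUL ; RAW r2
t=3 i4,i5:st.MEM and.ALU ; pair
t=4 i6:ld.MEM ; no-port MEM/MEM
t=5 i7,i8:st.MEM mul.MUL ; pair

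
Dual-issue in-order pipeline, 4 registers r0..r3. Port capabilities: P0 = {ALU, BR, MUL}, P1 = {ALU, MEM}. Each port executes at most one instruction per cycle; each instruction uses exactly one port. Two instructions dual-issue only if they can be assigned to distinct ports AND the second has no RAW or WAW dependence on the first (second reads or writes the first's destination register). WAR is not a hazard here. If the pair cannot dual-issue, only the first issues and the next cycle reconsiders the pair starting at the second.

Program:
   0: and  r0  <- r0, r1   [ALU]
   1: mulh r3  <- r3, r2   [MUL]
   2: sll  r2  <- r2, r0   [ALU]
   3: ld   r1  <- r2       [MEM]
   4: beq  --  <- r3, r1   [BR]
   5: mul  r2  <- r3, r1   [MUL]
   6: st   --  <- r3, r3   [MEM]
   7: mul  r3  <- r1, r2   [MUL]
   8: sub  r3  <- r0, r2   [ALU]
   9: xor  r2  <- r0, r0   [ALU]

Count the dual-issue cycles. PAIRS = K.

c0: i0/i1 and.ALU mulh.MUL  pair
c1: i2 sll.ALU  RAW r2
c2: i3 ld.MEM  RAW r1
c3: i4 beq.BR  no-port BR/MUL
c4: i5/i6 mul.MUL st.MEM  pair
c5: i7 mul.MUL  WAW r3
c6: i8/i9 sub.ALU xor.ALU  pair

PAIRS = 3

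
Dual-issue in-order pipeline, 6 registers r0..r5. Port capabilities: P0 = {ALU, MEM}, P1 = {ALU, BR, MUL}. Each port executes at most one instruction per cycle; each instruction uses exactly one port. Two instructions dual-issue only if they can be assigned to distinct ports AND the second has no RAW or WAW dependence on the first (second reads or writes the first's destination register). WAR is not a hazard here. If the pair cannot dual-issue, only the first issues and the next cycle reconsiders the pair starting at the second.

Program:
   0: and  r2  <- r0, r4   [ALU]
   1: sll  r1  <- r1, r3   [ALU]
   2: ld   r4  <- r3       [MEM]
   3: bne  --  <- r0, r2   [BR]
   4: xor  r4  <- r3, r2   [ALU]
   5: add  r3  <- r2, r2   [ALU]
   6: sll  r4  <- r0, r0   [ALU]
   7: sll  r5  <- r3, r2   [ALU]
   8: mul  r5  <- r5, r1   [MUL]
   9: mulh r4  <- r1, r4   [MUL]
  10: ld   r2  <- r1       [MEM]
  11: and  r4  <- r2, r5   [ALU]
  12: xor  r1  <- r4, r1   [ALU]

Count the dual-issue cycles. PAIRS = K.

PAIRS = 5

[0] i0,i1  and.ALU;sll.ALU  -- pair
[1] i2,i3  ld.MEM;bne.BR  -- pair
[2] i4,i5  xor.ALU;add.ALU  -- pair
[3] i6,i7  sll.ALU;sll.ALU  -- pair
[4] i8  mul.MUL  -- no-port MUL/MUL
[5] i9,i10  mulh.MUL;ld.MEM  -- pair
[6] i11  and.ALU  -- RAW r4
[7] i12  xor.ALU  -- tail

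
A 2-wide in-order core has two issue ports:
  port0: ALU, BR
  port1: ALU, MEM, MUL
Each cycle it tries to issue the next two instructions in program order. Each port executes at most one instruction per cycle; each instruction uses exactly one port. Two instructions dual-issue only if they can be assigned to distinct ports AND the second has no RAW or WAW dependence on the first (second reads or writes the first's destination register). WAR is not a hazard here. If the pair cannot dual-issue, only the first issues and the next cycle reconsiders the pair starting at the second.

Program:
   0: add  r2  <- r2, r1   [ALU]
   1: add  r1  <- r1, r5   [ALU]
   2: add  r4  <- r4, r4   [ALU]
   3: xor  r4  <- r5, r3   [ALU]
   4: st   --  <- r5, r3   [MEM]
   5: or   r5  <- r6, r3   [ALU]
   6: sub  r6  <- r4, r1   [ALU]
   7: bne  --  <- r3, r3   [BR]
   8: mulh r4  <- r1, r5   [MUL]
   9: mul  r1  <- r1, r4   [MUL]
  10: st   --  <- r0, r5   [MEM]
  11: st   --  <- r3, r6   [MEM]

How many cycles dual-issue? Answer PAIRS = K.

#0 head=0: add/add i0+i1 pair
#1 head=2: add i2 WAW r4
#2 head=3: xor/st i3+i4 pair
#3 head=5: or/sub i5+i6 pair
#4 head=7: bne/mulh i7+i8 pair
#5 head=9: mul i9 no-port MUL/MEM
#6 head=10: st i10 no-port MEM/MEM
#7 head=11: st i11 tail

PAIRS = 4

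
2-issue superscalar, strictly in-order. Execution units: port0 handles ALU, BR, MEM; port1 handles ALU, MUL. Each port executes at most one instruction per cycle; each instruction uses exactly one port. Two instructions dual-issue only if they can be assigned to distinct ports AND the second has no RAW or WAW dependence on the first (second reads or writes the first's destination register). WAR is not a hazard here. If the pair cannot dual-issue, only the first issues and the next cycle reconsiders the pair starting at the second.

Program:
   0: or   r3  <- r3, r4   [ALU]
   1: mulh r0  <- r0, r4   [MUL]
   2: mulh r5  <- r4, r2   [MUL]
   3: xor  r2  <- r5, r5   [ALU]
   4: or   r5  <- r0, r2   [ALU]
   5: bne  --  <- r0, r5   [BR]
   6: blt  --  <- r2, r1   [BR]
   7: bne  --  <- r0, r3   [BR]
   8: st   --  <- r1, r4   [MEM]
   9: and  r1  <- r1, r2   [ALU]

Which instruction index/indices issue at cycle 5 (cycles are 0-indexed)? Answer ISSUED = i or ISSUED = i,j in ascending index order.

c0: i0/i1 or.ALU+mulh.MUL  2-wide
c1: i2 mulh.MUL  RAW r5
c2: i3 xor.ALU  RAW r2
c3: i4 or.ALU  RAW r5
c4: i5 bne.BR  no-port BR/BR
c5: i6 blt.BR  no-port BR/BR
c6: i7 bne.BR  no-port BR/MEM
c7: i8/i9 st.MEM+and.ALU  2-wide

ISSUED = 6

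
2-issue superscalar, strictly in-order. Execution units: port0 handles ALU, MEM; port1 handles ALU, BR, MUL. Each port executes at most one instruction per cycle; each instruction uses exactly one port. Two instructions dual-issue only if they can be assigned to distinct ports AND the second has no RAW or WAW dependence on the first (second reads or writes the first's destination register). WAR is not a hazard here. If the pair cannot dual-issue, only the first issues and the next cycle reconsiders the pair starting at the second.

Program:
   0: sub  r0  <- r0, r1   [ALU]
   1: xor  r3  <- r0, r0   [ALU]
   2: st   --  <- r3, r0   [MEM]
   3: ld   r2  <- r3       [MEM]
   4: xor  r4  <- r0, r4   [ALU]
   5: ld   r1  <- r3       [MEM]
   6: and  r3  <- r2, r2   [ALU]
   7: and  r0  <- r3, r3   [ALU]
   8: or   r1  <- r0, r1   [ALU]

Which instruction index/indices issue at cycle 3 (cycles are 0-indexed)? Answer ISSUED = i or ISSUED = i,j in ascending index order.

ISSUED = 3,4

c0: i0 sub.ALU  RAW r0
c1: i1 xor.ALU  RAW r3
c2: i2 st.MEM  no-port MEM/MEM
c3: i3&i4 ld.MEM;xor.ALU  2-wide
c4: i5&i6 ld.MEM;and.ALU  2-wide
c5: i7 and.ALU  RAW r0
c6: i8 or.ALU  tail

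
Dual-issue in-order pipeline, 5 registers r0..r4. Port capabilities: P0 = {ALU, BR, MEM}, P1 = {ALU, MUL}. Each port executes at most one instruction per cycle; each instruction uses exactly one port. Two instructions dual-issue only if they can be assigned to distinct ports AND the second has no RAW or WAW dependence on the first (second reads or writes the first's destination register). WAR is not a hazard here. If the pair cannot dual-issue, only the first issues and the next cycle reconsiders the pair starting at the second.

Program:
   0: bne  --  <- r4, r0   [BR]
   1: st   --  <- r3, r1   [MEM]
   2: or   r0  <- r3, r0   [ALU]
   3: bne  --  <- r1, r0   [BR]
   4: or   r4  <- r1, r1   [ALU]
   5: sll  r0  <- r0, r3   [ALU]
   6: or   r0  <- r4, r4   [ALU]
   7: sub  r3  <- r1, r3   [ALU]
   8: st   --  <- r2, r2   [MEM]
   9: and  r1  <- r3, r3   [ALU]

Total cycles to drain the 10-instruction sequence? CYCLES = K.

CYCLES = 6

t=0 i0:bne ; no-port BR/MEM
t=1 i1+i2:st or ; 2-wide
t=2 i3+i4:bne or ; 2-wide
t=3 i5:sll ; WAW r0
t=4 i6+i7:or sub ; 2-wide
t=5 i8+i9:st and ; 2-wide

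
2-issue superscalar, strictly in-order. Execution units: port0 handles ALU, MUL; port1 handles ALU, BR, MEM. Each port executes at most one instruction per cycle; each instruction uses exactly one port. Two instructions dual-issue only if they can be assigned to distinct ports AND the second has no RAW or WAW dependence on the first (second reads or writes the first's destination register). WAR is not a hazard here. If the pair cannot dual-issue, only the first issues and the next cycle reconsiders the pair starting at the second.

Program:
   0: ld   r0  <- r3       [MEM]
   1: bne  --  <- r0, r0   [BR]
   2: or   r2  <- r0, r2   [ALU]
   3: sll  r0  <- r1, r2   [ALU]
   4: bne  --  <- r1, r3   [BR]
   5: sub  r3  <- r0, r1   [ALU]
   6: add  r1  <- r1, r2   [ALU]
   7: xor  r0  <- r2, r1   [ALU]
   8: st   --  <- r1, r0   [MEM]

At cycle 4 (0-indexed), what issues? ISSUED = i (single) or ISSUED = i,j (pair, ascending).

ISSUED = 7

  cy0 -> i0 (ld) no-port MEM/BR
  cy1 -> i1&i2 (bne/or) 2-wide
  cy2 -> i3&i4 (sll/bne) 2-wide
  cy3 -> i5&i6 (sub/add) 2-wide
  cy4 -> i7 (xor) RAW r0
  cy5 -> i8 (st) tail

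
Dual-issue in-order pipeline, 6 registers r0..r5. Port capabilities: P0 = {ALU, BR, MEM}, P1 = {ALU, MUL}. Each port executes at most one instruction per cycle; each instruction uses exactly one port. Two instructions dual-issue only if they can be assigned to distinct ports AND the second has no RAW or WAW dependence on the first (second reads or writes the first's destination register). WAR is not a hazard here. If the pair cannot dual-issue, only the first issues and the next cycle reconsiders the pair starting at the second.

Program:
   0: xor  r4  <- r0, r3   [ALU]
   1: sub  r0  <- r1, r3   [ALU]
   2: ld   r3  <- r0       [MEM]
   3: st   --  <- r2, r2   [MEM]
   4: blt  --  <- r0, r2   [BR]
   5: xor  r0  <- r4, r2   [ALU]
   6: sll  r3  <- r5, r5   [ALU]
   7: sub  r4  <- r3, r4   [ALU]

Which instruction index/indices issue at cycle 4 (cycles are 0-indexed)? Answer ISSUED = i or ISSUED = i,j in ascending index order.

[0] i0&i1  xor.ALU/sub.ALU  -- 2-wide
[1] i2  ld.MEM  -- no-port MEM/MEM
[2] i3  st.MEM  -- no-port MEM/BR
[3] i4&i5  blt.BR/xor.ALU  -- 2-wide
[4] i6  sll.ALU  -- RAW r3
[5] i7  sub.ALU  -- tail

ISSUED = 6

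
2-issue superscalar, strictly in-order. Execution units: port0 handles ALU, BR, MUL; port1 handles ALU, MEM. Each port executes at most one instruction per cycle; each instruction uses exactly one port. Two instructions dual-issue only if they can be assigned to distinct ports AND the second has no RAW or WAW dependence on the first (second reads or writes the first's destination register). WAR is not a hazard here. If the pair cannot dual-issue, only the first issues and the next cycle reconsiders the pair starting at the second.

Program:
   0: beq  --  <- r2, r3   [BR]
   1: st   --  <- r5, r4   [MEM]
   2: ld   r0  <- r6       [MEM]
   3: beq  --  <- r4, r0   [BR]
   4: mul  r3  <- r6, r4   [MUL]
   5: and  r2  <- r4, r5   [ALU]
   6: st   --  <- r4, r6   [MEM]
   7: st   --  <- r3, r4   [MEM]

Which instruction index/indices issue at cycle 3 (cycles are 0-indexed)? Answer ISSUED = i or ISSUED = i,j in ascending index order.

c0: i0+i1 beq.BR+st.MEM  dual
c1: i2 ld.MEM  RAW r0
c2: i3 beq.BR  no-port BR/MUL
c3: i4+i5 mul.MUL+and.ALU  dual
c4: i6 st.MEM  no-port MEM/MEM
c5: i7 st.MEM  tail

ISSUED = 4,5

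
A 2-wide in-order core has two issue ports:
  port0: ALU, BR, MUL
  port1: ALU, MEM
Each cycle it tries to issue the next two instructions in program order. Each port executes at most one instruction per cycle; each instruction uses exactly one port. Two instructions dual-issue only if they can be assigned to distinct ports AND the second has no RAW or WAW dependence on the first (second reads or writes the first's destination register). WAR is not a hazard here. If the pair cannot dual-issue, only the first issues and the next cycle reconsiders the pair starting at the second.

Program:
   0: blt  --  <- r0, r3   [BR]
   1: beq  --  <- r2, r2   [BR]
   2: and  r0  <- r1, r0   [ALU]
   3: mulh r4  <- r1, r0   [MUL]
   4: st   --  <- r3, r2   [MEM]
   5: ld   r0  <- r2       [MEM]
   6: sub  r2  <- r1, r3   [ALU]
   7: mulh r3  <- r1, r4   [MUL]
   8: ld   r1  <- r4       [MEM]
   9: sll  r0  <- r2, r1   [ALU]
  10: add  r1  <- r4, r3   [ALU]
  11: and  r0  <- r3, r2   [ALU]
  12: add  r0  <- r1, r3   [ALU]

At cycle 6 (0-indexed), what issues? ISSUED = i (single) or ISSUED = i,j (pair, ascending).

c0: i0 blt  no-port BR/BR
c1: i1,i2 beq and  pair
c2: i3,i4 mulh st  pair
c3: i5,i6 ld sub  pair
c4: i7,i8 mulh ld  pair
c5: i9,i10 sll add  pair
c6: i11 and  WAW r0
c7: i12 add  tail

ISSUED = 11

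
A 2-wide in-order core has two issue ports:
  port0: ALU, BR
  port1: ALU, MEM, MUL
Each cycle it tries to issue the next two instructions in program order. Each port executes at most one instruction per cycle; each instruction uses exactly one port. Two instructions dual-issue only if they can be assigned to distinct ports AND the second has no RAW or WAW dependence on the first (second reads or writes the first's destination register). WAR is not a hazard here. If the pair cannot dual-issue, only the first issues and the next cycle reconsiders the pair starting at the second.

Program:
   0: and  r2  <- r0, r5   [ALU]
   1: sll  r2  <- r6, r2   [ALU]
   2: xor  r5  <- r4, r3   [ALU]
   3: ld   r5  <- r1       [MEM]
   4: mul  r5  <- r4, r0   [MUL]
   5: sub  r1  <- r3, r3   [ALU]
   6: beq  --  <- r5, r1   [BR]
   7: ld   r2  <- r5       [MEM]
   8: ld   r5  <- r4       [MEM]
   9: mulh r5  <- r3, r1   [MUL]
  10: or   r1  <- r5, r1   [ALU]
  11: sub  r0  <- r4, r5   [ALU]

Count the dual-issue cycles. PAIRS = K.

#0 head=0: and.ALU i0 RAW+WAW r2
#1 head=1: sll.ALU xor.ALU i1/i2 dual
#2 head=3: ld.MEM i3 no-port MEM/MUL
#3 head=4: mul.MUL sub.ALU i4/i5 dual
#4 head=6: beq.BR ld.MEM i6/i7 dual
#5 head=8: ld.MEM i8 no-port MEM/MUL
#6 head=9: mulh.MUL i9 RAW r5
#7 head=10: or.ALU sub.ALU i10/i11 dual

PAIRS = 4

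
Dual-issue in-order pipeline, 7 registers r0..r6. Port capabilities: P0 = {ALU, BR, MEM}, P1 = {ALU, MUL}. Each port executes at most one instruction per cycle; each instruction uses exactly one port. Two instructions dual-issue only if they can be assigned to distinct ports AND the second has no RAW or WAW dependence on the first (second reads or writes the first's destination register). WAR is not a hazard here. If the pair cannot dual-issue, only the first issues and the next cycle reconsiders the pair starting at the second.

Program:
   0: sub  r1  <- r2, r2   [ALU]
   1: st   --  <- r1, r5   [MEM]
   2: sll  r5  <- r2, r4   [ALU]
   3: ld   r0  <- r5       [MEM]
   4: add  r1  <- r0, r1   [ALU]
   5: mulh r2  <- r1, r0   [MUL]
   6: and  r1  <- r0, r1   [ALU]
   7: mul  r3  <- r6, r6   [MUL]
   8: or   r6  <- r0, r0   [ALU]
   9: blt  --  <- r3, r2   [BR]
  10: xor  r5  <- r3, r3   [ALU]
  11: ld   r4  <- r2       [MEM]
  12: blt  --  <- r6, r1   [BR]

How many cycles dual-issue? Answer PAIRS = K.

t=0 i0:sub.ALU ; RAW r1
t=1 i1&i2:st.MEM+sll.ALU ; dual
t=2 i3:ld.MEM ; RAW r0
t=3 i4:add.ALU ; RAW r1
t=4 i5&i6:mulh.MUL+and.ALU ; dual
t=5 i7&i8:mul.MUL+or.ALU ; dual
t=6 i9&i10:blt.BR+xor.ALU ; dual
t=7 i11:ld.MEM ; no-port MEM/BR
t=8 i12:blt.BR ; tail

PAIRS = 4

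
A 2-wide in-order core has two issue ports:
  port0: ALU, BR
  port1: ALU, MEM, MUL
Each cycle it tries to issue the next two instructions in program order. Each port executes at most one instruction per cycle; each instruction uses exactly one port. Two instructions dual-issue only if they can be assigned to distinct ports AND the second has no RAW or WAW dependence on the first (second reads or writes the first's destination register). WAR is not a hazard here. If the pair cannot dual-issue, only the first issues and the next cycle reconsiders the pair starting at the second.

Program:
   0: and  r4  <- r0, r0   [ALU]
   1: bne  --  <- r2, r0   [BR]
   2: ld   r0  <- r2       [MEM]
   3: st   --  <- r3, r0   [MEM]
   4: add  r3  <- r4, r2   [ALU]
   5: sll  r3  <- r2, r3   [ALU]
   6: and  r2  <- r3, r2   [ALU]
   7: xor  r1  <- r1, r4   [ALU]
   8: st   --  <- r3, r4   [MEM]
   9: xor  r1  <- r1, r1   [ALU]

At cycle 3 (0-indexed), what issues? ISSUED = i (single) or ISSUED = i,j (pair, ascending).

  cy0 -> i0,i1 (and.ALU/bne.BR) 2-wide
  cy1 -> i2 (ld.MEM) no-port MEM/MEM
  cy2 -> i3,i4 (st.MEM/add.ALU) 2-wide
  cy3 -> i5 (sll.ALU) RAW r3
  cy4 -> i6,i7 (and.ALU/xor.ALU) 2-wide
  cy5 -> i8,i9 (st.MEM/xor.ALU) 2-wide

ISSUED = 5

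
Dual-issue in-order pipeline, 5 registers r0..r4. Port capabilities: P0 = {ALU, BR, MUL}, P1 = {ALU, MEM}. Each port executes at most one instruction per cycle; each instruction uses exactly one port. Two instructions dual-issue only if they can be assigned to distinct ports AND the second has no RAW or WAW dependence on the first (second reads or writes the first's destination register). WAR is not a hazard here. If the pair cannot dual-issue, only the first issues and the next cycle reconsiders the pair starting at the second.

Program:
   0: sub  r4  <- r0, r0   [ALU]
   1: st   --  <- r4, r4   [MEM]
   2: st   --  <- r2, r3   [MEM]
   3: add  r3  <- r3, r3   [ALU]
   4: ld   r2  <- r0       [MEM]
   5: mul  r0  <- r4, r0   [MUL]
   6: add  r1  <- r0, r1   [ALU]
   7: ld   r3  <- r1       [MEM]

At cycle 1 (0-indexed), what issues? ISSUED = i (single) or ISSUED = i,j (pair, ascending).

  cy0 -> i0 (sub.ALU) RAW r4
  cy1 -> i1 (st.MEM) no-port MEM/MEM
  cy2 -> i2,i3 (st.MEM+add.ALU) 2-wide
  cy3 -> i4,i5 (ld.MEM+mul.MUL) 2-wide
  cy4 -> i6 (add.ALU) RAW r1
  cy5 -> i7 (ld.MEM) tail

ISSUED = 1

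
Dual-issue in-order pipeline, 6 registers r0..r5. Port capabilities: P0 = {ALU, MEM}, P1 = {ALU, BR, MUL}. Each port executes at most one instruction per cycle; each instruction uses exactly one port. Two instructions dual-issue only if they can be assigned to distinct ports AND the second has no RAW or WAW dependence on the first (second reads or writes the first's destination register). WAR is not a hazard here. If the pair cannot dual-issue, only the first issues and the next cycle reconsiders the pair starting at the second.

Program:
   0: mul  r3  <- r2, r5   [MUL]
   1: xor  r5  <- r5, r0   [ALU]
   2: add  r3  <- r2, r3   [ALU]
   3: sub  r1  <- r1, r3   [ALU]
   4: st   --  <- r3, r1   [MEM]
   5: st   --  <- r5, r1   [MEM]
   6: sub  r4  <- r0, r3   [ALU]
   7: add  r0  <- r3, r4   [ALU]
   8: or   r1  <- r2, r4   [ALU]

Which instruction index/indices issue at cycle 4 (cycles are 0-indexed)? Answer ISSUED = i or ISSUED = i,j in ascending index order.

t=0 i0&i1:mul.MUL/xor.ALU ; dual
t=1 i2:add.ALU ; RAW r3
t=2 i3:sub.ALU ; RAW r1
t=3 i4:st.MEM ; no-port MEM/MEM
t=4 i5&i6:st.MEM/sub.ALU ; dual
t=5 i7&i8:add.ALU/or.ALU ; dual

ISSUED = 5,6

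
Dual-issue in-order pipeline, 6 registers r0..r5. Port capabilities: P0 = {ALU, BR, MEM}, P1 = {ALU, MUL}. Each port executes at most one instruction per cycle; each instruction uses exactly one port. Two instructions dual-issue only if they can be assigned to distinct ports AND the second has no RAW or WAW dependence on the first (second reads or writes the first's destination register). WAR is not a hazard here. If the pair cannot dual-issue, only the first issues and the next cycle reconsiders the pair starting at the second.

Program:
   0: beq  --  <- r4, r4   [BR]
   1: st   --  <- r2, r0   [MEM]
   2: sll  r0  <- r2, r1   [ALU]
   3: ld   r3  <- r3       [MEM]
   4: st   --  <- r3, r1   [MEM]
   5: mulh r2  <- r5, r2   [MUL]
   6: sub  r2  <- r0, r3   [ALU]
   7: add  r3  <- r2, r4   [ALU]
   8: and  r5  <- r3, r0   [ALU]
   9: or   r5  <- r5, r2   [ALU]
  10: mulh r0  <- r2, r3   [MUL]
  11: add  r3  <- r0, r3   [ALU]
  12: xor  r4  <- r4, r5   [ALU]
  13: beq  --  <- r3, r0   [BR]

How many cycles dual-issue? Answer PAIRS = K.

PAIRS = 4

  cy0 -> i0 (beq.BR) no-port BR/MEM
  cy1 -> i1&i2 (st.MEM/sll.ALU) 2-wide
  cy2 -> i3 (ld.MEM) no-port MEM/MEM
  cy3 -> i4&i5 (st.MEM/mulh.MUL) 2-wide
  cy4 -> i6 (sub.ALU) RAW r2
  cy5 -> i7 (add.ALU) RAW r3
  cy6 -> i8 (and.ALU) RAW+WAW r5
  cy7 -> i9&i10 (or.ALU/mulh.MUL) 2-wide
  cy8 -> i11&i12 (add.ALU/xor.ALU) 2-wide
  cy9 -> i13 (beq.BR) tail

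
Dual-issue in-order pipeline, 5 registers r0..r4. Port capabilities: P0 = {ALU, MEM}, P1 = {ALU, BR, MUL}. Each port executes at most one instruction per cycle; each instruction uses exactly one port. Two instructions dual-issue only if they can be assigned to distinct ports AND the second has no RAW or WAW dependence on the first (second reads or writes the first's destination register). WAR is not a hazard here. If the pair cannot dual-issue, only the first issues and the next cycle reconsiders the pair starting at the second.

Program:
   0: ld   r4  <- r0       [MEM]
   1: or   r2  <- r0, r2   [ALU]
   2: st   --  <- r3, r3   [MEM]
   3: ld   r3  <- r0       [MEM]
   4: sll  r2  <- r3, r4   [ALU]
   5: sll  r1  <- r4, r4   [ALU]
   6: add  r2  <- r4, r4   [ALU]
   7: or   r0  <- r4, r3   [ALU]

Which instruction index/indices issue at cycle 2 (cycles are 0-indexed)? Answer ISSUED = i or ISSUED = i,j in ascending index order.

t=0 i0,i1:ld;or ; pair
t=1 i2:st ; no-port MEM/MEM
t=2 i3:ld ; RAW r3
t=3 i4,i5:sll;sll ; pair
t=4 i6,i7:add;or ; pair

ISSUED = 3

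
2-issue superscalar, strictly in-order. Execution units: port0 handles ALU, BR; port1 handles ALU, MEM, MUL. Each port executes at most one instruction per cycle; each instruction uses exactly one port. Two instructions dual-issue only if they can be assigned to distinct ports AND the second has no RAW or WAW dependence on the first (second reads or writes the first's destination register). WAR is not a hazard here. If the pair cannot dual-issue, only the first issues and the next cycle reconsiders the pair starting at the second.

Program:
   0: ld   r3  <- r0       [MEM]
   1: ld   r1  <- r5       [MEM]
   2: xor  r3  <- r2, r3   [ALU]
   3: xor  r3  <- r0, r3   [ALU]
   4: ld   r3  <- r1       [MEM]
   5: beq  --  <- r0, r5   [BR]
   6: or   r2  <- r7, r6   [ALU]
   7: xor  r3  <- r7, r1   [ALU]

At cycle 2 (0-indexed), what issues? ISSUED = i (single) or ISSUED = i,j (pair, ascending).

ISSUED = 3

t=0 i0:ld ; no-port MEM/MEM
t=1 i1+i2:ld;xor ; dual
t=2 i3:xor ; WAW r3
t=3 i4+i5:ld;beq ; dual
t=4 i6+i7:or;xor ; dual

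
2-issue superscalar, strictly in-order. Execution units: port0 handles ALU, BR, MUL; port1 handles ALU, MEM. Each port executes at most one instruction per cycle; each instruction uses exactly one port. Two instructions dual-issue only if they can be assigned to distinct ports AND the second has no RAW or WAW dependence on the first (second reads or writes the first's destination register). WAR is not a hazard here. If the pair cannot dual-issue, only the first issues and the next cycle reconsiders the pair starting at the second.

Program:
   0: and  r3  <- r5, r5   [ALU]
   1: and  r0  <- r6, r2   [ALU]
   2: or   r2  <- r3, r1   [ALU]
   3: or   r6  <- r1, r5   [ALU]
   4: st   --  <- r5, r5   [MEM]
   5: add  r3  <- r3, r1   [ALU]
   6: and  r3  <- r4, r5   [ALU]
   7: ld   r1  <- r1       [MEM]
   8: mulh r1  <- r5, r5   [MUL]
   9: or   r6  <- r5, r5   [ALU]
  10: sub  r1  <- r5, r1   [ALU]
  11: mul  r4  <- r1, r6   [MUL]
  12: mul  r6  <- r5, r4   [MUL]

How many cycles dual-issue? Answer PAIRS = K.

PAIRS = 5

#0 head=0: and+and i0+i1 dual
#1 head=2: or+or i2+i3 dual
#2 head=4: st+add i4+i5 dual
#3 head=6: and+ld i6+i7 dual
#4 head=8: mulh+or i8+i9 dual
#5 head=10: sub i10 RAW r1
#6 head=11: mul i11 no-port MUL/MUL
#7 head=12: mul i12 tail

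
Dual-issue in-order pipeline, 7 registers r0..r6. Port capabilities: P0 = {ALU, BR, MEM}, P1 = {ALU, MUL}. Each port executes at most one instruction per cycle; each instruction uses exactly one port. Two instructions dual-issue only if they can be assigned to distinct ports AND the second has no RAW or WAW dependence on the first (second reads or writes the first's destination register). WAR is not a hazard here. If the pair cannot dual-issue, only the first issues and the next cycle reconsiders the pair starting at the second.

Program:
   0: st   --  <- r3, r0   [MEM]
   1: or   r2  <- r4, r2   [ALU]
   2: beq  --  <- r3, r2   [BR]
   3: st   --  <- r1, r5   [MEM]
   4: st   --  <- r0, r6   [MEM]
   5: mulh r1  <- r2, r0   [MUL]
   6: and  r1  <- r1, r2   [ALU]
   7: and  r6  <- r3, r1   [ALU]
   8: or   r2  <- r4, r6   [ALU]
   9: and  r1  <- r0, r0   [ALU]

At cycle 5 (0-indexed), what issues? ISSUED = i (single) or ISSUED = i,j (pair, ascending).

ISSUED = 7

[0] i0/i1  st/or  -- pair
[1] i2  beq  -- no-port BR/MEM
[2] i3  st  -- no-port MEM/MEM
[3] i4/i5  st/mulh  -- pair
[4] i6  and  -- RAW r1
[5] i7  and  -- RAW r6
[6] i8/i9  or/and  -- pair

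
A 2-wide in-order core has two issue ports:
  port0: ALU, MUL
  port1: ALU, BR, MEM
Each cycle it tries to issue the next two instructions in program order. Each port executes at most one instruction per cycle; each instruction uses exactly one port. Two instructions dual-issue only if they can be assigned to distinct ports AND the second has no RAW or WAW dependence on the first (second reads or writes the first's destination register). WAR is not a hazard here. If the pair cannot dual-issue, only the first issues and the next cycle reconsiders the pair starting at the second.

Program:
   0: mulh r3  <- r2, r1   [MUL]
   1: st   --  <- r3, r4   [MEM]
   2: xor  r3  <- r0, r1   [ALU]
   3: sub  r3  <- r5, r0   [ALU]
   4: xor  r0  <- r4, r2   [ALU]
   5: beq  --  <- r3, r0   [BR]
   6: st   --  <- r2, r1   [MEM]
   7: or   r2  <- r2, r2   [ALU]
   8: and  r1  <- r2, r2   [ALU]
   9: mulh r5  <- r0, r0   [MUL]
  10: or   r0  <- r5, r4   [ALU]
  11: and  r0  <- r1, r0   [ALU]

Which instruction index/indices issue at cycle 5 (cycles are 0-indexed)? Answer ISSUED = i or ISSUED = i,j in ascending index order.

#0 head=0: mulh i0 RAW r3
#1 head=1: st/xor i1+i2 dual
#2 head=3: sub/xor i3+i4 dual
#3 head=5: beq i5 no-port BR/MEM
#4 head=6: st/or i6+i7 dual
#5 head=8: and/mulh i8+i9 dual
#6 head=10: or i10 RAW+WAW r0
#7 head=11: and i11 tail

ISSUED = 8,9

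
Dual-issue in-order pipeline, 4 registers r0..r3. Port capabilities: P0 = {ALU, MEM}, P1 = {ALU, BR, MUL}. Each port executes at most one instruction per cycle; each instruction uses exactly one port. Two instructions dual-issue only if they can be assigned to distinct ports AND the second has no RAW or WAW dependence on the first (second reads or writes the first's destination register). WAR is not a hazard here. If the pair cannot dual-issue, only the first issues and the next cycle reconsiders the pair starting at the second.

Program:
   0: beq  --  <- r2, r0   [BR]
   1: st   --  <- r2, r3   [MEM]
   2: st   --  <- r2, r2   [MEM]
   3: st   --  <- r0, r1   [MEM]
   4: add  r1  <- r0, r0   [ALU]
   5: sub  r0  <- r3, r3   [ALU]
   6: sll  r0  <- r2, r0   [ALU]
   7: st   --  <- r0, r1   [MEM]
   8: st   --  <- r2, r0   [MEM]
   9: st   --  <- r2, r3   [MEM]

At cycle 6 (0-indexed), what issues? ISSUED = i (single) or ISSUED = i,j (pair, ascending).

t=0 i0&i1:beq.BR st.MEM ; dual
t=1 i2:st.MEM ; no-port MEM/MEM
t=2 i3&i4:st.MEM add.ALU ; dual
t=3 i5:sub.ALU ; RAW+WAW r0
t=4 i6:sll.ALU ; RAW r0
t=5 i7:st.MEM ; no-port MEM/MEM
t=6 i8:st.MEM ; no-port MEM/MEM
t=7 i9:st.MEM ; tail

ISSUED = 8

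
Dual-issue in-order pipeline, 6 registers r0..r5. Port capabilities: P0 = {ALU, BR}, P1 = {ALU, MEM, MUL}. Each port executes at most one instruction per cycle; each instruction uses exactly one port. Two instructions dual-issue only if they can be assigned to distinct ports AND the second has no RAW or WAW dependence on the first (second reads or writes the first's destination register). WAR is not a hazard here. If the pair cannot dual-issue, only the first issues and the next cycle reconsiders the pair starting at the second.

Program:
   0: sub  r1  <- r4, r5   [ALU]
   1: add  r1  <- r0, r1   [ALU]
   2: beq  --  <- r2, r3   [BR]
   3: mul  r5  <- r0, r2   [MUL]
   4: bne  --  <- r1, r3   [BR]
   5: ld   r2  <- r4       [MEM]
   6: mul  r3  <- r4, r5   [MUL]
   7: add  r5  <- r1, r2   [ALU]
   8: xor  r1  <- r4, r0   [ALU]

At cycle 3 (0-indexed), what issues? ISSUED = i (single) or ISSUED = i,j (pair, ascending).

ISSUED = 5

t=0 i0:sub.ALU ; RAW+WAW r1
t=1 i1+i2:add.ALU/beq.BR ; dual
t=2 i3+i4:mul.MUL/bne.BR ; dual
t=3 i5:ld.MEM ; no-port MEM/MUL
t=4 i6+i7:mul.MUL/add.ALU ; dual
t=5 i8:xor.ALU ; tail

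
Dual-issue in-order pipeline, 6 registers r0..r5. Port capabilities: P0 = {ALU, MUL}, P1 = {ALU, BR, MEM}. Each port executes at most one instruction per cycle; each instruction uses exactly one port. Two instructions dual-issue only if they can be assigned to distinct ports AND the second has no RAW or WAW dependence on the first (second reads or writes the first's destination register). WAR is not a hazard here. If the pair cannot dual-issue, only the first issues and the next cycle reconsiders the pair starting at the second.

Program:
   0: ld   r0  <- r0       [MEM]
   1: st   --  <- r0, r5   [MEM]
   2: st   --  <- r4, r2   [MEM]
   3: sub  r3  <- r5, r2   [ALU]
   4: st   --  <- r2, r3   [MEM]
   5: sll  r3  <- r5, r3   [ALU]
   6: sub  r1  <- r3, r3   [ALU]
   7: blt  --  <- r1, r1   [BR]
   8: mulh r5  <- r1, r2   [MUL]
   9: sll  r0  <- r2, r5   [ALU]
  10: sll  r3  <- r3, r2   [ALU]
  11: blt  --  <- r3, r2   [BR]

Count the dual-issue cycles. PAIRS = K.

[0] i0  ld.MEM  -- no-port MEM/MEM
[1] i1  st.MEM  -- no-port MEM/MEM
[2] i2/i3  st.MEM sub.ALU  -- 2-wide
[3] i4/i5  st.MEM sll.ALU  -- 2-wide
[4] i6  sub.ALU  -- RAW r1
[5] i7/i8  blt.BR mulh.MUL  -- 2-wide
[6] i9/i10  sll.ALU sll.ALU  -- 2-wide
[7] i11  blt.BR  -- tail

PAIRS = 4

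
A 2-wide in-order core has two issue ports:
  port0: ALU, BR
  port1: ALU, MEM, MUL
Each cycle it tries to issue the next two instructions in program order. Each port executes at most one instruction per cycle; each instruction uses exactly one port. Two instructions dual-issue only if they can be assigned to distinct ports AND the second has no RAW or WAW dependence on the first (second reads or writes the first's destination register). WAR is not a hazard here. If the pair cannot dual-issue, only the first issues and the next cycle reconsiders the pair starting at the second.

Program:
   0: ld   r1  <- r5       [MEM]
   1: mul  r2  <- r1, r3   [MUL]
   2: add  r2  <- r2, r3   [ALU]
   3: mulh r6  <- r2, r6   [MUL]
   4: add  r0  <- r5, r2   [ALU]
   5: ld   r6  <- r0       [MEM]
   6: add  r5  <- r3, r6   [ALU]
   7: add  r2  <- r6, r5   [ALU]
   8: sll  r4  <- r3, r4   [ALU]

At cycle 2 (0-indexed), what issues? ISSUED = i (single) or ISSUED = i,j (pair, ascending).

ISSUED = 2

  cy0 -> i0 (ld.MEM) no-port MEM/MUL
  cy1 -> i1 (mul.MUL) RAW+WAW r2
  cy2 -> i2 (add.ALU) RAW r2
  cy3 -> i3,i4 (mulh.MUL+add.ALU) 2-wide
  cy4 -> i5 (ld.MEM) RAW r6
  cy5 -> i6 (add.ALU) RAW r5
  cy6 -> i7,i8 (add.ALU+sll.ALU) 2-wide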